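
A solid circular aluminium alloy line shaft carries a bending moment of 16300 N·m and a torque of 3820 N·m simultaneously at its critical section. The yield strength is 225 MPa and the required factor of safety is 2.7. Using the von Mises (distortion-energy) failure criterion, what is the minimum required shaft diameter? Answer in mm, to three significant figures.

d = 127 mm

σ_allow = σ_y/n = 225/2.7 = 83.33 MPa.
For a solid shaft σ_b = 32M/(πd³) and τ = 16T/(πd³), so the von Mises stress is σ' = (16/πd³)·√(4M²+3T²).
√(4M²+3T²) = √(4×(1.630×10^7)² + 3×(3.820×10^6)²) = 3.326×10^7 N·mm.
d³ = 16×3.326×10^7/(π×83.33) = 2.033×10^6 mm³.
d = 126.7 mm.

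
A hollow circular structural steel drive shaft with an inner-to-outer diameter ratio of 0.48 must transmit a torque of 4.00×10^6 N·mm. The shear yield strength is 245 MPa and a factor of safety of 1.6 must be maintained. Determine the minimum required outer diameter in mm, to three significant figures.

τ_allow = 245/1.6 = 153.1 MPa.
For a hollow shaft τ = 16T/[πd_o³(1−k⁴)] with k = 0.48, so 1−k⁴ = 0.9469.
d_o³ = 16T/[π τ_allow (1−k⁴)] = 16×4000000/(π×153.1×0.9469) = 140500 mm³.
d_o = 51.99 mm.

d_o = 52.0 mm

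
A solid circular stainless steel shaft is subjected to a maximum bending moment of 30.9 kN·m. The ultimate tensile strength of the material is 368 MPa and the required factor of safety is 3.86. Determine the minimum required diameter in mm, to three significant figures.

d = 149 mm

σ_allow = 368/3.86 = 95.34 MPa.
For a solid circular section σ = 32M/(πd³), so d³ = 32M/(π σ_allow) = 32×3.0900×10^7/(π×95.34) = 3.301×10^6 mm³.
d = 148.9 mm.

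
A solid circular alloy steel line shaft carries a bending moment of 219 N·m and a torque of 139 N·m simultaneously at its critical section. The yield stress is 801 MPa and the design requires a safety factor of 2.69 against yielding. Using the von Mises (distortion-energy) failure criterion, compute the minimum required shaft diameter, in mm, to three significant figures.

d = 20.4 mm

σ_allow = σ_y/n = 801/2.69 = 297.8 MPa.
For a solid shaft σ_b = 32M/(πd³) and τ = 16T/(πd³), so the von Mises stress is σ' = (16/πd³)·√(4M²+3T²).
√(4M²+3T²) = √(4×(219000)² + 3×(139000)²) = 499800 N·mm.
d³ = 16×499800/(π×297.8) = 8549 mm³.
d = 20.45 mm.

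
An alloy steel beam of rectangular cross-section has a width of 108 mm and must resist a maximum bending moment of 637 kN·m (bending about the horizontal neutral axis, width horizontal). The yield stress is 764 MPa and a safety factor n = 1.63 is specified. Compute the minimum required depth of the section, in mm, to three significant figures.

σ_allow = 764/1.63 = 468.7 MPa.
For a rectangular section σ = 6M/(bh²), so h² = 6M/(b σ_allow) = 6×6.3700×10^8/(108×468.7) = 75500 mm².
h = 274.8 mm.

h = 275 mm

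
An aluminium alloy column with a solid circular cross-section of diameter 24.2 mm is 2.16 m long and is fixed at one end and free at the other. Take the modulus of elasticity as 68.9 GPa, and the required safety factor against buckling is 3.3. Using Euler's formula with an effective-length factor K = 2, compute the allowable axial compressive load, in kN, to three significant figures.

P_allow = 0.186 kN

I = πd⁴/64 = π×24.2⁴/64 = 16840 mm⁴.
Effective length L_e = KL = 2×2.16 m = 4320 mm.
Euler critical load P_cr = π²EI/L_e² = π²×68900×16840/4320² = 613.5 N.
P_allow = P_cr/n = 613.5/3.3 = 185.9 N.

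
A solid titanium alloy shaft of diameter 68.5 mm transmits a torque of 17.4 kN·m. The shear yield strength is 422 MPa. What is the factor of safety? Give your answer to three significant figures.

n = 1.53

τ = 16T/(πd³) = 16×1.7400×10^7/(π×68.5³) = 275.7 MPa.
n = τ_limit/τ = 422/275.7 = 1.531.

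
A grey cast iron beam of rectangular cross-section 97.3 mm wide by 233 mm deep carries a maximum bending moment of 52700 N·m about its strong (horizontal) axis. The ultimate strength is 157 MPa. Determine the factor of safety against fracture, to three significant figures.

n = 2.62

Section modulus S = bh²/6 = 97.3×233²/6 = 880400 mm³.
σ = M/S = 5.2700×10^7/880400 = 59.86 MPa.
n = 157/59.86 = 2.623.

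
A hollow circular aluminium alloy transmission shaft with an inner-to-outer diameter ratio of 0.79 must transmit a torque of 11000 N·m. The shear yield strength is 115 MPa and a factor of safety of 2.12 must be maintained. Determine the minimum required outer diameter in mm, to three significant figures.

d_o = 119 mm

τ_allow = 115/2.12 = 54.25 MPa.
For a hollow shaft τ = 16T/[πd_o³(1−k⁴)] with k = 0.79, so 1−k⁴ = 0.6105.
d_o³ = 16T/[π τ_allow (1−k⁴)] = 16×1.1000×10^7/(π×54.25×0.6105) = 1.692×10^6 mm³.
d_o = 119.2 mm.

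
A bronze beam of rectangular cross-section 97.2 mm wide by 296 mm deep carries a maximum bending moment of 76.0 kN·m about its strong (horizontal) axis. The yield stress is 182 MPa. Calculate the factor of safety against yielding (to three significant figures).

n = 3.40

Section modulus S = bh²/6 = 97.2×296²/6 = 1.419×10^6 mm³.
σ = M/S = 7.6000×10^7/1.419×10^6 = 53.54 MPa.
n = 182/53.54 = 3.399.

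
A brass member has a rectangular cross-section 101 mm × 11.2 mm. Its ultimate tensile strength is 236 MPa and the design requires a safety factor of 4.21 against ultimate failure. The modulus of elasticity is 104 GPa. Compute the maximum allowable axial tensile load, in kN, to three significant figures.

σ_allow = 236/4.21 = 56.06 MPa.
A = 101×11.2 = 1131 mm².
F_allow = σ_allow × A = 56.06×1131 = 63410 N.

F_allow = 63.4 kN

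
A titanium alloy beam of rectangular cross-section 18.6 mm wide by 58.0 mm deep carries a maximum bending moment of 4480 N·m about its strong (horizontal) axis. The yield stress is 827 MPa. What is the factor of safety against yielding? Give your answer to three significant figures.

Section modulus S = bh²/6 = 18.6×58.0²/6 = 10430 mm³.
σ = M/S = 4480000/10430 = 429.6 MPa.
n = 827/429.6 = 1.925.

n = 1.93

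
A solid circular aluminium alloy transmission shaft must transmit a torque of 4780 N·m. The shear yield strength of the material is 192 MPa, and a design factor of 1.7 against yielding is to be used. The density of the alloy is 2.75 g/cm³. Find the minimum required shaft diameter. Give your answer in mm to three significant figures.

Allowable shear stress τ_allow = 192/1.7 = 112.9 MPa.
For a solid shaft τ = 16T/(πd³), so d³ = 16T/(π τ_allow) = 16×4780000/(π×112.9) = 215500 mm³.
d = (215500)^(1/3) = 59.96 mm.

d = 60.0 mm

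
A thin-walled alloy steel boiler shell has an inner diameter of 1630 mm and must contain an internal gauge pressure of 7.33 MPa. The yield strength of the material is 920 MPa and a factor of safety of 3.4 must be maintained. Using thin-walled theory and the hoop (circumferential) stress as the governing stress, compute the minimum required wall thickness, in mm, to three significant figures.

σ_allow = 920/3.4 = 270.6 MPa.
Hoop stress σ_h = pD/(2t), so t = pD/(2σ_allow) = 7.33×1630/(2×270.6) = 22.08 mm.

t = 22.1 mm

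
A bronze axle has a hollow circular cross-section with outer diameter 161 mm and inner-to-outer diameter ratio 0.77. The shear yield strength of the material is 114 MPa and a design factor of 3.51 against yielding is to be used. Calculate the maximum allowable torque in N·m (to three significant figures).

τ_allow = 114/3.51 = 32.48 MPa.
For a hollow shaft T_allow = τ_allow·πd_o³(1−k⁴)/16 with 1−k⁴ = 0.6485, so πd_o³(1−k⁴)/16 = 531400 mm³.
T_allow = 32.48×531400 = 1.726×10^7 N·mm = 17260 N·m.

T_allow = 17300 N·m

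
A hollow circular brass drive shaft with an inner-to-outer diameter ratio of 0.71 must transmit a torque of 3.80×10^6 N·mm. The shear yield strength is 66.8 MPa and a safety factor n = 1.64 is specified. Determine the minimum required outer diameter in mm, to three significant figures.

d_o = 86.0 mm

τ_allow = 66.8/1.64 = 40.73 MPa.
For a hollow shaft τ = 16T/[πd_o³(1−k⁴)] with k = 0.71, so 1−k⁴ = 0.7459.
d_o³ = 16T/[π τ_allow (1−k⁴)] = 16×3800000/(π×40.73×0.7459) = 637000 mm³.
d_o = 86.04 mm.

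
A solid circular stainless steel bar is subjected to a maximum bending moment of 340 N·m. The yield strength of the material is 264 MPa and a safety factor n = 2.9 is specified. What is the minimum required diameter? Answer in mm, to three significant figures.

d = 33.6 mm

σ_allow = 264/2.9 = 91.03 MPa.
For a solid circular section σ = 32M/(πd³), so d³ = 32M/(π σ_allow) = 32×340000/(π×91.03) = 38040 mm³.
d = 33.63 mm.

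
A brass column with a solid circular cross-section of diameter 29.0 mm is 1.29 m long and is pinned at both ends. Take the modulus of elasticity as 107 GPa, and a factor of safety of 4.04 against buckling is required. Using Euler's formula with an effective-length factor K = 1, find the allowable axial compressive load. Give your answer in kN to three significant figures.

P_allow = 5.45 kN

I = πd⁴/64 = π×29.0⁴/64 = 34720 mm⁴.
Effective length L_e = KL = 1×1.29 m = 1290 mm.
Euler critical load P_cr = π²EI/L_e² = π²×107000×34720/1290² = 22030 N.
P_allow = P_cr/n = 22030/4.04 = 5454 N.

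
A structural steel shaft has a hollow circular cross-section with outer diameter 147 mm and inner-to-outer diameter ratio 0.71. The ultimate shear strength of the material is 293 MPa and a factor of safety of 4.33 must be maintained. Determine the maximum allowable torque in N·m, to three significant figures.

τ_allow = 293/4.33 = 67.67 MPa.
For a hollow shaft T_allow = τ_allow·πd_o³(1−k⁴)/16 with 1−k⁴ = 0.7459, so πd_o³(1−k⁴)/16 = 465200 mm³.
T_allow = 67.67×465200 = 3.148×10^7 N·mm = 31480 N·m.

T_allow = 31500 N·m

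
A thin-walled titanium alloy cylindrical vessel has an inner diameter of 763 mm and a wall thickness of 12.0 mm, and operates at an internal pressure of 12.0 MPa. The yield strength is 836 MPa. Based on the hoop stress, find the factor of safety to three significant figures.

σ_h = pD/(2t) = 12.0×763/(2×12.0) = 381.5 MPa.
n = 836/381.5 = 2.191.

n = 2.19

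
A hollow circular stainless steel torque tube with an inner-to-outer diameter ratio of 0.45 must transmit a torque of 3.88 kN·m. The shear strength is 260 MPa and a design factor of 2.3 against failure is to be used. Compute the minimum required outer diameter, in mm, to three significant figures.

d_o = 56.7 mm

τ_allow = 260/2.3 = 113.0 MPa.
For a hollow shaft τ = 16T/[πd_o³(1−k⁴)] with k = 0.45, so 1−k⁴ = 0.9590.
d_o³ = 16T/[π τ_allow (1−k⁴)] = 16×3880000/(π×113.0×0.9590) = 182300 mm³.
d_o = 56.70 mm.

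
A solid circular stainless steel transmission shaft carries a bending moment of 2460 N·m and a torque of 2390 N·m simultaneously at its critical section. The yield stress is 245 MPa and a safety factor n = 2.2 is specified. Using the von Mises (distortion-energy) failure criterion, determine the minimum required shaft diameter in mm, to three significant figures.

d = 66.5 mm

σ_allow = σ_y/n = 245/2.2 = 111.4 MPa.
For a solid shaft σ_b = 32M/(πd³) and τ = 16T/(πd³), so the von Mises stress is σ' = (16/πd³)·√(4M²+3T²).
√(4M²+3T²) = √(4×(2.460×10^6)² + 3×(2.390×10^6)²) = 6.430×10^6 N·mm.
d³ = 16×6.430×10^6/(π×111.4) = 294100 mm³.
d = 66.50 mm.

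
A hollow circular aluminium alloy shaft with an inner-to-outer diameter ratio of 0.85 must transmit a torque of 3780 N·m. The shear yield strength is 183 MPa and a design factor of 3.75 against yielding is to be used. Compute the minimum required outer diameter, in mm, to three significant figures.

τ_allow = 183/3.75 = 48.80 MPa.
For a hollow shaft τ = 16T/[πd_o³(1−k⁴)] with k = 0.85, so 1−k⁴ = 0.4780.
d_o³ = 16T/[π τ_allow (1−k⁴)] = 16×3780000/(π×48.80×0.4780) = 825300 mm³.
d_o = 93.80 mm.

d_o = 93.8 mm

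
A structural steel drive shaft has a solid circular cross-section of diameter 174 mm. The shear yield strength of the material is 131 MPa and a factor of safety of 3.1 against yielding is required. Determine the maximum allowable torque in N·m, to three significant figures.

T_allow = 43700 N·m

τ_allow = 131/3.1 = 42.26 MPa.
For a solid shaft T_allow = τ_allow·πd³/16; πd³/16 = π×174³/16 = 1.034×10^6 mm³.
T_allow = 42.26×1.034×10^6 = 4.371×10^7 N·mm = 43710 N·m.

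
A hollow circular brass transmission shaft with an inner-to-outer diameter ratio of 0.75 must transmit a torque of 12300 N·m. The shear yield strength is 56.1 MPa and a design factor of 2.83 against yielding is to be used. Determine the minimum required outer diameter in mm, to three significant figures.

d_o = 167 mm

τ_allow = 56.1/2.83 = 19.82 MPa.
For a hollow shaft τ = 16T/[πd_o³(1−k⁴)] with k = 0.75, so 1−k⁴ = 0.6836.
d_o³ = 16T/[π τ_allow (1−k⁴)] = 16×1.2300×10^7/(π×19.82×0.6836) = 4.623×10^6 mm³.
d_o = 166.6 mm.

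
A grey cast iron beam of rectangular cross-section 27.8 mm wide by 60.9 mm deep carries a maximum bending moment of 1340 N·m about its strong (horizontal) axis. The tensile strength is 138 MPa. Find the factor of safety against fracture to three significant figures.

n = 1.77

Section modulus S = bh²/6 = 27.8×60.9²/6 = 17180 mm³.
σ = M/S = 1340000/17180 = 77.98 MPa.
n = 138/77.98 = 1.770.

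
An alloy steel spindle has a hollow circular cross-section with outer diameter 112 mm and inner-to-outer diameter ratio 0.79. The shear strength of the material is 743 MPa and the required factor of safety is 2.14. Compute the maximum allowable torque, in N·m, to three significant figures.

τ_allow = 743/2.14 = 347.2 MPa.
For a hollow shaft T_allow = τ_allow·πd_o³(1−k⁴)/16 with 1−k⁴ = 0.6105, so πd_o³(1−k⁴)/16 = 168400 mm³.
T_allow = 347.2×168400 = 5.847×10^7 N·mm = 58470 N·m.

T_allow = 58500 N·m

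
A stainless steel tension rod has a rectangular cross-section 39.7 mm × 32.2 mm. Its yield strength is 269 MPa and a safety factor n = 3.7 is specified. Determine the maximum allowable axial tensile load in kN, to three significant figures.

σ_allow = 269/3.7 = 72.70 MPa.
A = 39.7×32.2 = 1278 mm².
F_allow = σ_allow × A = 72.70×1278 = 92940 N.

F_allow = 92.9 kN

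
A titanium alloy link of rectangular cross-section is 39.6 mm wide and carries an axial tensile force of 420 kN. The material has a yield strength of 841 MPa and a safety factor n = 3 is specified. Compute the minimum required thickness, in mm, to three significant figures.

σ_allow = 841/3 = 280.3 MPa.
Required area A = F/σ_allow = 420000/280.3 = 1498 mm².
t = A/w = 1498/39.6 = 37.83 mm.

t = 37.8 mm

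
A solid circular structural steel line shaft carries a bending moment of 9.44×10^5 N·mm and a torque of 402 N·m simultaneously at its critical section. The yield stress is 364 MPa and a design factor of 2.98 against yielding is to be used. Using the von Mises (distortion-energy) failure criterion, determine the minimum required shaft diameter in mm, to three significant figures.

d = 43.8 mm

σ_allow = σ_y/n = 364/2.98 = 122.1 MPa.
For a solid shaft σ_b = 32M/(πd³) and τ = 16T/(πd³), so the von Mises stress is σ' = (16/πd³)·√(4M²+3T²).
√(4M²+3T²) = √(4×(944000)² + 3×(402000)²) = 2.012×10^6 N·mm.
d³ = 16×2.012×10^6/(π×122.1) = 83900 mm³.
d = 43.78 mm.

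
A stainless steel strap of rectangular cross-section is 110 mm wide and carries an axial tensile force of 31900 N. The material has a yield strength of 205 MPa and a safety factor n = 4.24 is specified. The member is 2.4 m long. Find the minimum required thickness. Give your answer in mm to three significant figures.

σ_allow = 205/4.24 = 48.35 MPa.
Required area A = F/σ_allow = 31900/48.35 = 659.8 mm².
t = A/w = 659.8/110 = 5.998 mm.

t = 6.00 mm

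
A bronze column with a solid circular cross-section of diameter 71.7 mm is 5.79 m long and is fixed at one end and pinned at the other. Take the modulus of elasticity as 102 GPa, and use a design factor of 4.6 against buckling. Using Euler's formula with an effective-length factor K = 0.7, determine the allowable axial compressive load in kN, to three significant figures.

P_allow = 17.3 kN

I = πd⁴/64 = π×71.7⁴/64 = 1.297×10^6 mm⁴.
Effective length L_e = KL = 0.7×5.79 m = 4053 mm.
Euler critical load P_cr = π²EI/L_e² = π²×102000×1.297×10^6/4053² = 79500 N.
P_allow = P_cr/n = 79500/4.6 = 17280 N.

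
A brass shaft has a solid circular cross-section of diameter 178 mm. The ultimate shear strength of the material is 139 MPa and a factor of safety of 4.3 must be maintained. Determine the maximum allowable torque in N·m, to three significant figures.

τ_allow = 139/4.3 = 32.33 MPa.
For a solid shaft T_allow = τ_allow·πd³/16; πd³/16 = π×178³/16 = 1.107×10^6 mm³.
T_allow = 32.33×1.107×10^6 = 3.580×10^7 N·mm = 35800 N·m.

T_allow = 35800 N·m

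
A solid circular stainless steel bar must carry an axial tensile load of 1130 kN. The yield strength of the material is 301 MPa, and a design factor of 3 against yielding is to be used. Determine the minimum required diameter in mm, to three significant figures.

Allowable stress σ_allow = 301/3 = 100.3 MPa.
Required area A = F/σ_allow = 1130000/100.3 = 11260 mm².
A = πd²/4 → d = √(4A/π) = 119.7 mm.

d = 120 mm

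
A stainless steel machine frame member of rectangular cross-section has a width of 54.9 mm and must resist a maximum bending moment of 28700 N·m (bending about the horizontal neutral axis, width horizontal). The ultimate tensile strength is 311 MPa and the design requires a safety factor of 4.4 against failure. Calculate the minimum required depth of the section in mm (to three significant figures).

σ_allow = 311/4.4 = 70.68 MPa.
For a rectangular section σ = 6M/(bh²), so h² = 6M/(b σ_allow) = 6×2.8700×10^7/(54.9×70.68) = 44380 mm².
h = 210.7 mm.

h = 211 mm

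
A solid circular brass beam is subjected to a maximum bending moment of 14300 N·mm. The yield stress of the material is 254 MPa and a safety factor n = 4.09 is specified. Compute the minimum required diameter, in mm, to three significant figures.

d = 13.3 mm

σ_allow = 254/4.09 = 62.10 MPa.
For a solid circular section σ = 32M/(πd³), so d³ = 32M/(π σ_allow) = 32×14300/(π×62.10) = 2345 mm³.
d = 13.29 mm.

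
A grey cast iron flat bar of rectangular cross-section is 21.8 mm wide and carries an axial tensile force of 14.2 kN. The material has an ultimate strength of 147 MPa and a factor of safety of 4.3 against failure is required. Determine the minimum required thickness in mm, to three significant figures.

t = 19.1 mm

σ_allow = 147/4.3 = 34.19 MPa.
Required area A = F/σ_allow = 14200/34.19 = 415.4 mm².
t = A/w = 415.4/21.8 = 19.05 mm.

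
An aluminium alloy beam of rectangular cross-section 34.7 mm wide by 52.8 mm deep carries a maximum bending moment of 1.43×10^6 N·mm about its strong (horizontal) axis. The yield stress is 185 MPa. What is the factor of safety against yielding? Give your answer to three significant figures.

n = 2.09

Section modulus S = bh²/6 = 34.7×52.8²/6 = 16120 mm³.
σ = M/S = 1430000/16120 = 88.69 MPa.
n = 185/88.69 = 2.086.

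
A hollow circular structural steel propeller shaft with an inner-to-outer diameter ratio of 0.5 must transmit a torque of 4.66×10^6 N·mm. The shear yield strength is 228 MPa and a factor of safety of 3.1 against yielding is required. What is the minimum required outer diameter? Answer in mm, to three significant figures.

d_o = 70.1 mm

τ_allow = 228/3.1 = 73.55 MPa.
For a hollow shaft τ = 16T/[πd_o³(1−k⁴)] with k = 0.5, so 1−k⁴ = 0.9375.
d_o³ = 16T/[π τ_allow (1−k⁴)] = 16×4660000/(π×73.55×0.9375) = 344200 mm³.
d_o = 70.08 mm.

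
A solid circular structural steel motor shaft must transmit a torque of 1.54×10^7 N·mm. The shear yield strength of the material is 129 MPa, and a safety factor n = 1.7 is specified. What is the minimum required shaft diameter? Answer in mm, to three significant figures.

Allowable shear stress τ_allow = 129/1.7 = 75.88 MPa.
For a solid shaft τ = 16T/(πd³), so d³ = 16T/(π τ_allow) = 16×1.5400×10^7/(π×75.88) = 1.034×10^6 mm³.
d = (1.034×10^6)^(1/3) = 101.1 mm.

d = 101 mm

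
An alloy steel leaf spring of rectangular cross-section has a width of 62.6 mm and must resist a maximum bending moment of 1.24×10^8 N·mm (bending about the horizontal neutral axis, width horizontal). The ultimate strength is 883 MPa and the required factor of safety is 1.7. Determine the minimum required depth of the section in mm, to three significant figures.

σ_allow = 883/1.7 = 519.4 MPa.
For a rectangular section σ = 6M/(bh²), so h² = 6M/(b σ_allow) = 6×1.2400×10^8/(62.6×519.4) = 22880 mm².
h = 151.3 mm.

h = 151 mm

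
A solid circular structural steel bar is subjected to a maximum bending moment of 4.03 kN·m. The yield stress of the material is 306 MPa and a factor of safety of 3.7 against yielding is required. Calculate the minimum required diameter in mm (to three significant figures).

d = 79.2 mm

σ_allow = 306/3.7 = 82.70 MPa.
For a solid circular section σ = 32M/(πd³), so d³ = 32M/(π σ_allow) = 32×4030000/(π×82.70) = 496300 mm³.
d = 79.18 mm.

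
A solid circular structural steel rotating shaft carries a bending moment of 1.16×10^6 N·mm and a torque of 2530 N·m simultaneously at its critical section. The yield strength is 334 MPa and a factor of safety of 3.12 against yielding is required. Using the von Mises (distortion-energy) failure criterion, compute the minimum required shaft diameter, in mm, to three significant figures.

d = 61.8 mm

σ_allow = σ_y/n = 334/3.12 = 107.1 MPa.
For a solid shaft σ_b = 32M/(πd³) and τ = 16T/(πd³), so the von Mises stress is σ' = (16/πd³)·√(4M²+3T²).
√(4M²+3T²) = √(4×(1.160×10^6)² + 3×(2.530×10^6)²) = 4.958×10^6 N·mm.
d³ = 16×4.958×10^6/(π×107.1) = 235900 mm³.
d = 61.79 mm.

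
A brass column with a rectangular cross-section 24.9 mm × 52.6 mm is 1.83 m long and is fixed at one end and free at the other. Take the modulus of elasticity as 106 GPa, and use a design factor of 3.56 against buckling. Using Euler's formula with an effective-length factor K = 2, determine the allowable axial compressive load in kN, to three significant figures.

P_allow = 1.48 kN

Buckling occurs about the weak axis: I_min = h·b³/12 = 52.6×24.9³/12 = 67670 mm⁴ (b = 24.9 mm is the smaller dimension).
Effective length L_e = KL = 2×1.83 m = 3660 mm.
Euler critical load P_cr = π²EI/L_e² = π²×106000×67670/3660² = 5285 N.
P_allow = P_cr/n = 5285/3.56 = 1485 N.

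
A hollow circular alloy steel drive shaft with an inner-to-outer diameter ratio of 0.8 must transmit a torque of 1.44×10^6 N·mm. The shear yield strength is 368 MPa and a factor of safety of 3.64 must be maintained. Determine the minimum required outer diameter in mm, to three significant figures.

d_o = 49.7 mm

τ_allow = 368/3.64 = 101.1 MPa.
For a hollow shaft τ = 16T/[πd_o³(1−k⁴)] with k = 0.8, so 1−k⁴ = 0.5904.
d_o³ = 16T/[π τ_allow (1−k⁴)] = 16×1440000/(π×101.1×0.5904) = 122900 mm³.
d_o = 49.71 mm.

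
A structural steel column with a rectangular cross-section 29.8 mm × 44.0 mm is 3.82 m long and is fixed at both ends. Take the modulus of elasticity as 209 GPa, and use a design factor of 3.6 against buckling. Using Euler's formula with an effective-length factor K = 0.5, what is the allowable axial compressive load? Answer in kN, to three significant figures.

Buckling occurs about the weak axis: I_min = h·b³/12 = 44.0×29.8³/12 = 97030 mm⁴ (b = 29.8 mm is the smaller dimension).
Effective length L_e = KL = 0.5×3.82 m = 1910 mm.
Euler critical load P_cr = π²EI/L_e² = π²×209000×97030/1910² = 54870 N.
P_allow = P_cr/n = 54870/3.6 = 15240 N.

P_allow = 15.2 kN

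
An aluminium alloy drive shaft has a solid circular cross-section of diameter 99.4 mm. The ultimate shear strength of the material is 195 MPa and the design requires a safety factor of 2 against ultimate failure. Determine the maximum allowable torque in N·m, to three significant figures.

τ_allow = 195/2 = 97.50 MPa.
For a solid shaft T_allow = τ_allow·πd³/16; πd³/16 = π×99.4³/16 = 192800 mm³.
T_allow = 97.50×192800 = 1.880×10^7 N·mm = 18800 N·m.

T_allow = 18800 N·m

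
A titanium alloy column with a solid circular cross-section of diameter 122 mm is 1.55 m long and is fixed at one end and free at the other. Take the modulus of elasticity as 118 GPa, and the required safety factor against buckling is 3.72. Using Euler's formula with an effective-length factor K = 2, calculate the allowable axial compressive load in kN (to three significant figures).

P_allow = 354 kN

I = πd⁴/64 = π×122⁴/64 = 1.087×10^7 mm⁴.
Effective length L_e = KL = 2×1.55 m = 3100 mm.
Euler critical load P_cr = π²EI/L_e² = π²×118000×1.087×10^7/3100² = 1.318×10^6 N.
P_allow = P_cr/n = 1.318×10^6/3.72 = 354300 N.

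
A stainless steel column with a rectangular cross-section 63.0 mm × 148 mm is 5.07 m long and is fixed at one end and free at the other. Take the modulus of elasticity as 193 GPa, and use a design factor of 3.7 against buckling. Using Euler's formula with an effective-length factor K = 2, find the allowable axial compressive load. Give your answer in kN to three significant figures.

P_allow = 15.4 kN

Buckling occurs about the weak axis: I_min = h·b³/12 = 148×63.0³/12 = 3.084×10^6 mm⁴ (b = 63.0 mm is the smaller dimension).
Effective length L_e = KL = 2×5.07 m = 10140 mm.
Euler critical load P_cr = π²EI/L_e² = π²×193000×3.084×10^6/10140² = 57130 N.
P_allow = P_cr/n = 57130/3.7 = 15440 N.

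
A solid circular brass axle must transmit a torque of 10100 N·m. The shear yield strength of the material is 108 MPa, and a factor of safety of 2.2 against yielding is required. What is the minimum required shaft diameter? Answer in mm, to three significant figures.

d = 102 mm

Allowable shear stress τ_allow = 108/2.2 = 49.09 MPa.
For a solid shaft τ = 16T/(πd³), so d³ = 16T/(π τ_allow) = 16×1.0100×10^7/(π×49.09) = 1.048×10^6 mm³.
d = (1.048×10^6)^(1/3) = 101.6 mm.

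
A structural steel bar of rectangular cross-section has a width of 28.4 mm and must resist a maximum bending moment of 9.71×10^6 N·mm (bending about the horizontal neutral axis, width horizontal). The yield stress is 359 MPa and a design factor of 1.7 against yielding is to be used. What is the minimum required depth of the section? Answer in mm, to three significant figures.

h = 98.6 mm

σ_allow = 359/1.7 = 211.2 MPa.
For a rectangular section σ = 6M/(bh²), so h² = 6M/(b σ_allow) = 6×9710000/(28.4×211.2) = 9714 mm².
h = 98.56 mm.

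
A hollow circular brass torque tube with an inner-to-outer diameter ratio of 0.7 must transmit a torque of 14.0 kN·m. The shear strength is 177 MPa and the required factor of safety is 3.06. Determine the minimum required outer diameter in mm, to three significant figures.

d_o = 117 mm

τ_allow = 177/3.06 = 57.84 MPa.
For a hollow shaft τ = 16T/[πd_o³(1−k⁴)] with k = 0.7, so 1−k⁴ = 0.7599.
d_o³ = 16T/[π τ_allow (1−k⁴)] = 16×1.4000×10^7/(π×57.84×0.7599) = 1.622×10^6 mm³.
d_o = 117.5 mm.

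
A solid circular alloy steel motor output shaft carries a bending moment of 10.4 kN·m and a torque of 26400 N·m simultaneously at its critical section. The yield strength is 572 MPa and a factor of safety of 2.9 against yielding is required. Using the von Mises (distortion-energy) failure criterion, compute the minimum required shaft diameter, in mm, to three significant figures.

d = 109 mm

σ_allow = σ_y/n = 572/2.9 = 197.2 MPa.
For a solid shaft σ_b = 32M/(πd³) and τ = 16T/(πd³), so the von Mises stress is σ' = (16/πd³)·√(4M²+3T²).
√(4M²+3T²) = √(4×(1.040×10^7)² + 3×(2.640×10^7)²) = 5.023×10^7 N·mm.
d³ = 16×5.023×10^7/(π×197.2) = 1.297×10^6 mm³.
d = 109.1 mm.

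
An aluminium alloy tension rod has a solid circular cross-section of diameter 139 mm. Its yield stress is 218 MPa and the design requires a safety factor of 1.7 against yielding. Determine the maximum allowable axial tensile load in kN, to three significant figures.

σ_allow = 218/1.7 = 128.2 MPa.
A = πd²/4 = π×139²/4 = 15170 mm².
F_allow = σ_allow × A = 128.2×15170 = 1.946×10^6 N.

F_allow = 1950 kN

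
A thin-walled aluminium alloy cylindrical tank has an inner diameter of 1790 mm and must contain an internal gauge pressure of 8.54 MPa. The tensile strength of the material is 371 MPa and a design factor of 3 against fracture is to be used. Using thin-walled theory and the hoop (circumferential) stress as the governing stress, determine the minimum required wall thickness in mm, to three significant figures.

σ_allow = 371/3 = 123.7 MPa.
Hoop stress σ_h = pD/(2t), so t = pD/(2σ_allow) = 8.54×1790/(2×123.7) = 61.81 mm.

t = 61.8 mm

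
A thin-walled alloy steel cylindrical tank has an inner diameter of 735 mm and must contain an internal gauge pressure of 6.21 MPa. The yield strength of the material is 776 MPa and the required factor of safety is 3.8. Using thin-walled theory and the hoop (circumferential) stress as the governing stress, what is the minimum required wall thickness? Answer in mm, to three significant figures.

σ_allow = 776/3.8 = 204.2 MPa.
Hoop stress σ_h = pD/(2t), so t = pD/(2σ_allow) = 6.21×735/(2×204.2) = 11.18 mm.

t = 11.2 mm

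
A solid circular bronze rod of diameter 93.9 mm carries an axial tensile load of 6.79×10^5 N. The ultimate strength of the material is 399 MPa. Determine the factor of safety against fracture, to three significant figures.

n = 4.07

A = πd²/4 = 6925 mm².
σ = F/A = 679000/6925 = 98.05 MPa.
n = 399/98.05 = 4.069.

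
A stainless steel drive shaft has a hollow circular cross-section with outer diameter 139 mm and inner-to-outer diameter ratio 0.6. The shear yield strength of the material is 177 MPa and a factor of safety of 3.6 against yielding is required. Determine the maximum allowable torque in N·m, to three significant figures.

τ_allow = 177/3.6 = 49.17 MPa.
For a hollow shaft T_allow = τ_allow·πd_o³(1−k⁴)/16 with 1−k⁴ = 0.8704, so πd_o³(1−k⁴)/16 = 459000 mm³.
T_allow = 49.17×459000 = 2.257×10^7 N·mm = 22570 N·m.

T_allow = 22600 N·m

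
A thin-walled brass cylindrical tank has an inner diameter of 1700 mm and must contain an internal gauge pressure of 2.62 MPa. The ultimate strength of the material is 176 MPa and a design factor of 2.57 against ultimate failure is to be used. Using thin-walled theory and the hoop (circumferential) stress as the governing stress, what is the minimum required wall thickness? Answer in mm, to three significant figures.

t = 32.5 mm

σ_allow = 176/2.57 = 68.48 MPa.
Hoop stress σ_h = pD/(2t), so t = pD/(2σ_allow) = 2.62×1700/(2×68.48) = 32.52 mm.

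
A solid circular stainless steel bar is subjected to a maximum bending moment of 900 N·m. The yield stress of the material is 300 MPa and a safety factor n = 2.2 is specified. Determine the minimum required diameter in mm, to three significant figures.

d = 40.7 mm

σ_allow = 300/2.2 = 136.4 MPa.
For a solid circular section σ = 32M/(πd³), so d³ = 32M/(π σ_allow) = 32×900000/(π×136.4) = 67230 mm³.
d = 40.66 mm.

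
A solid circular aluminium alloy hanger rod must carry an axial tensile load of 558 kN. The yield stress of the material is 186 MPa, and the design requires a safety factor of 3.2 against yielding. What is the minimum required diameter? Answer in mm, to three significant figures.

Allowable stress σ_allow = 186/3.2 = 58.12 MPa.
Required area A = F/σ_allow = 558000/58.12 = 9600 mm².
A = πd²/4 → d = √(4A/π) = 110.6 mm.

d = 111 mm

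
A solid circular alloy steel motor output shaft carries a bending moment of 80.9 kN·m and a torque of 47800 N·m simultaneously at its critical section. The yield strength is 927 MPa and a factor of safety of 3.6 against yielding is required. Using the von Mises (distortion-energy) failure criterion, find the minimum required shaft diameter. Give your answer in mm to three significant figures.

d = 153 mm

σ_allow = σ_y/n = 927/3.6 = 257.5 MPa.
For a solid shaft σ_b = 32M/(πd³) and τ = 16T/(πd³), so the von Mises stress is σ' = (16/πd³)·√(4M²+3T²).
√(4M²+3T²) = √(4×(8.090×10^7)² + 3×(4.780×10^7)²) = 1.818×10^8 N·mm.
d³ = 16×1.818×10^8/(π×257.5) = 3.595×10^6 mm³.
d = 153.2 mm.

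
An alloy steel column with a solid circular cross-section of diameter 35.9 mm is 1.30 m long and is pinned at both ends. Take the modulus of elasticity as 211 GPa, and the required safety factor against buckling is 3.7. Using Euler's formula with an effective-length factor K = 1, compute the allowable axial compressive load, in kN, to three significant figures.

P_allow = 27.2 kN

I = πd⁴/64 = π×35.9⁴/64 = 81540 mm⁴.
Effective length L_e = KL = 1×1.30 m = 1300 mm.
Euler critical load P_cr = π²EI/L_e² = π²×211000×81540/1300² = 100500 N.
P_allow = P_cr/n = 100500/3.7 = 27150 N.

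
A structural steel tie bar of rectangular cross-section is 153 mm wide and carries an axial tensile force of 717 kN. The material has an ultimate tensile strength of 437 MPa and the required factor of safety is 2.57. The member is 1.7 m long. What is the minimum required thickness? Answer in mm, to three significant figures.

σ_allow = 437/2.57 = 170.0 MPa.
Required area A = F/σ_allow = 717000/170.0 = 4217 mm².
t = A/w = 4217/153 = 27.56 mm.

t = 27.6 mm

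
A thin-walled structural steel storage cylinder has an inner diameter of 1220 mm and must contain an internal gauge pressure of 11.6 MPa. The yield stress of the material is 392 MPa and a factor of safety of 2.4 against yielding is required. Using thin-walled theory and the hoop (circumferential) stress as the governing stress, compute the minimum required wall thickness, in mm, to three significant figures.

t = 43.3 mm

σ_allow = 392/2.4 = 163.3 MPa.
Hoop stress σ_h = pD/(2t), so t = pD/(2σ_allow) = 11.6×1220/(2×163.3) = 43.32 mm.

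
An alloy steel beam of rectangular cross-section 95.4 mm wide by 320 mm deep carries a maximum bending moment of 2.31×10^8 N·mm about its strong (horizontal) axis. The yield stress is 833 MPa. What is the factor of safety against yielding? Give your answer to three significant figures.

Section modulus S = bh²/6 = 95.4×320²/6 = 1.628×10^6 mm³.
σ = M/S = 2.3100×10^8/1.628×10^6 = 141.9 MPa.
n = 833/141.9 = 5.871.

n = 5.87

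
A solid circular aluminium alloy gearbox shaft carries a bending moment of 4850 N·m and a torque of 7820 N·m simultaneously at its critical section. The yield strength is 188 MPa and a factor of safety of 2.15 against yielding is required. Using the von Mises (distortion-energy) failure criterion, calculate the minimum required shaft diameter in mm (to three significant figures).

σ_allow = σ_y/n = 188/2.15 = 87.44 MPa.
For a solid shaft σ_b = 32M/(πd³) and τ = 16T/(πd³), so the von Mises stress is σ' = (16/πd³)·√(4M²+3T²).
√(4M²+3T²) = √(4×(4.850×10^6)² + 3×(7.820×10^6)²) = 1.666×10^7 N·mm.
d³ = 16×1.666×10^7/(π×87.44) = 970300 mm³.
d = 99.00 mm.

d = 99.0 mm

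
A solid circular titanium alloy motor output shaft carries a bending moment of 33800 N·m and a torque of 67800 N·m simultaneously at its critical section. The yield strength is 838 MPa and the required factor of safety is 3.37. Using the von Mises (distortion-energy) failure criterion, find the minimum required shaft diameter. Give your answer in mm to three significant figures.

d = 141 mm

σ_allow = σ_y/n = 838/3.37 = 248.7 MPa.
For a solid shaft σ_b = 32M/(πd³) and τ = 16T/(πd³), so the von Mises stress is σ' = (16/πd³)·√(4M²+3T²).
√(4M²+3T²) = √(4×(3.380×10^7)² + 3×(6.780×10^7)²) = 1.355×10^8 N·mm.
d³ = 16×1.355×10^8/(π×248.7) = 2.775×10^6 mm³.
d = 140.5 mm.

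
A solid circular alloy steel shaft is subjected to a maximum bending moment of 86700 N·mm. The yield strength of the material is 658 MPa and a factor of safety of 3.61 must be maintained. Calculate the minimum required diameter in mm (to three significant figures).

σ_allow = 658/3.61 = 182.3 MPa.
For a solid circular section σ = 32M/(πd³), so d³ = 32M/(π σ_allow) = 32×86700/(π×182.3) = 4845 mm³.
d = 16.92 mm.

d = 16.9 mm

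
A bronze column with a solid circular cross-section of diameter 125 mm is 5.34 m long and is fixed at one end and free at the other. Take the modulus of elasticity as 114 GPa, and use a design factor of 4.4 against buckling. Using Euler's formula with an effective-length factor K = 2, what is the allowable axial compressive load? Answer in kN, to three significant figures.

P_allow = 26.9 kN

I = πd⁴/64 = π×125⁴/64 = 1.198×10^7 mm⁴.
Effective length L_e = KL = 2×5.34 m = 10680 mm.
Euler critical load P_cr = π²EI/L_e² = π²×114000×1.198×10^7/10680² = 118200 N.
P_allow = P_cr/n = 118200/4.4 = 26870 N.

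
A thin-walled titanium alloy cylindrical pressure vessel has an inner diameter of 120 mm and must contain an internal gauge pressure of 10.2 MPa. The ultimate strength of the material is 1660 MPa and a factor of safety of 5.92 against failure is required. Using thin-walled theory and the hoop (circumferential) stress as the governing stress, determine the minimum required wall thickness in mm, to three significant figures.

σ_allow = 1660/5.92 = 280.4 MPa.
Hoop stress σ_h = pD/(2t), so t = pD/(2σ_allow) = 10.2×120/(2×280.4) = 2.183 mm.

t = 2.18 mm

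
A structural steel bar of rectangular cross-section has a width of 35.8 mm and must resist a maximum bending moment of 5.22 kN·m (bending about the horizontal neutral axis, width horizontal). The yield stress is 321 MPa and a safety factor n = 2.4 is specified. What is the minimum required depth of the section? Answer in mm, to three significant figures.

h = 80.9 mm

σ_allow = 321/2.4 = 133.8 MPa.
For a rectangular section σ = 6M/(bh²), so h² = 6M/(b σ_allow) = 6×5220000/(35.8×133.8) = 6541 mm².
h = 80.88 mm.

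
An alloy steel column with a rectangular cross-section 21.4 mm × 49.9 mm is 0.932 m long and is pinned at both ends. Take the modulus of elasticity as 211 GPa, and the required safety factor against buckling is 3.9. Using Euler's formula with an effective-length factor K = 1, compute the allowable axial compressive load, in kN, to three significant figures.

Buckling occurs about the weak axis: I_min = h·b³/12 = 49.9×21.4³/12 = 40750 mm⁴ (b = 21.4 mm is the smaller dimension).
Effective length L_e = KL = 1×0.932 m = 932.0 mm.
Euler critical load P_cr = π²EI/L_e² = π²×211000×40750/932.0² = 97700 N.
P_allow = P_cr/n = 97700/3.9 = 25050 N.

P_allow = 25.1 kN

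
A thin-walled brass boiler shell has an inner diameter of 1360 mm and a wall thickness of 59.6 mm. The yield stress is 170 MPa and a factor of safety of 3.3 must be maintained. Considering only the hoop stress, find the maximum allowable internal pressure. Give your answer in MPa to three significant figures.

p_allow = 4.52 MPa

σ_allow = 170/3.3 = 51.52 MPa.
σ_h = pD/(2t) → p_allow = 2σ_allow t/D = 2×51.52×59.6/1360 = 4.515 MPa.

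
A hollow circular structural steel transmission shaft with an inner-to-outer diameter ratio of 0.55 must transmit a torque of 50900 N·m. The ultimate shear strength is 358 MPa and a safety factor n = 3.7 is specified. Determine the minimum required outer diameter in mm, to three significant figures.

τ_allow = 358/3.7 = 96.76 MPa.
For a hollow shaft τ = 16T/[πd_o³(1−k⁴)] with k = 0.55, so 1−k⁴ = 0.9085.
d_o³ = 16T/[π τ_allow (1−k⁴)] = 16×5.0900×10^7/(π×96.76×0.9085) = 2.949×10^6 mm³.
d_o = 143.4 mm.

d_o = 143 mm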